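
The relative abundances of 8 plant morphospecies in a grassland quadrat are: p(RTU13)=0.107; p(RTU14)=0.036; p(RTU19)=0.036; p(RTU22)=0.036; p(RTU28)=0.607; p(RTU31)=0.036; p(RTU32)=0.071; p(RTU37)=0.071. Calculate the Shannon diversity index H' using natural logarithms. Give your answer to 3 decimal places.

1.396

Each pᵢ ln pᵢ term (working shown to 5 dp, full precision carried): 0.107×(-2.23493)=-0.23914, 0.036×(-3.32424)=-0.11967, 0.036×(-3.32424)=-0.11967, 0.036×(-3.32424)=-0.11967, 0.607×(-0.49923)=-0.30303, 0.036×(-3.32424)=-0.11967, 0.071×(-2.64508)=-0.18780, 0.071×(-2.64508)=-0.18780.
Sum = -1.39646, so H' = 1.396.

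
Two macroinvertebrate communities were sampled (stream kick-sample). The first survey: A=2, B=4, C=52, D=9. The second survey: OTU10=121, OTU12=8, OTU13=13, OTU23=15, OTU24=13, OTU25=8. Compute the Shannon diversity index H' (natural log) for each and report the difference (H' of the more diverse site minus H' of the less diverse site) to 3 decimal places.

0.392

The first survey: N=67, proportions 0.0298507, 0.0597015, 0.7761194, 0.1343284, giving H' = 0.7394513 (working shown to 7 dp, full precision carried).
The second survey: N=178, proportions 0.6797753, 0.0449438, 0.0730337, 0.0842697, 0.0730337, 0.0449438, giving H' = 1.1319456.
Difference = |0.7394513 − 1.1319456| = 0.3924943, i.e. 0.392 to 3 decimal places.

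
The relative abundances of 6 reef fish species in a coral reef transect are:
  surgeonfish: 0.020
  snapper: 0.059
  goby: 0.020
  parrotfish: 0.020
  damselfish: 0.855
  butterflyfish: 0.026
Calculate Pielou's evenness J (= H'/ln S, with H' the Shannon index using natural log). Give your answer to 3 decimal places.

H' = −Σ pᵢ ln pᵢ = −((-0.07824) + (-0.16698) + (-0.07824) + (-0.07824) + (-0.13394) + (-0.09489)) = 0.63053 (working shown to 5 dp, full precision carried).
With S = 6 species, ln S = 1.79176, so J = 0.63053/1.79176 = 0.35191, i.e. 0.352 to 3 decimal places.

0.352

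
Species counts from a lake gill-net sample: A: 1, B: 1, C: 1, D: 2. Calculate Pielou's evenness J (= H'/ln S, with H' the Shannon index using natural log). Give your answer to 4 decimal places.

Total N = 1+1+1+2 = 5, so the proportions are 0.2, 0.2, 0.2, 0.4 (working shown to 6 dp, full precision carried).
H' = −Σ pᵢ ln pᵢ = −((-0.321888) + (-0.321888) + (-0.321888) + (-0.366516)) = 1.332179.
With S = 4 species, ln S = 1.386294, so J = 1.332179/1.386294 = 0.960964, i.e. 0.9610 to 4 decimal places.

0.9610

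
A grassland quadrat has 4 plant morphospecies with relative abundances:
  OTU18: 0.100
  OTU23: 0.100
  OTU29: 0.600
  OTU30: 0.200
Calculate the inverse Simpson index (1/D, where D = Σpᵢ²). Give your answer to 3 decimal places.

D = 0.1² + 0.1² + 0.6² + 0.2² = 0.010000 + 0.010000 + 0.360000 + 0.040000 = 0.420000 (working shown to 6 dp, full precision carried).
So 1/D = 2.38095, i.e. 2.381 to 3 decimal places.

2.381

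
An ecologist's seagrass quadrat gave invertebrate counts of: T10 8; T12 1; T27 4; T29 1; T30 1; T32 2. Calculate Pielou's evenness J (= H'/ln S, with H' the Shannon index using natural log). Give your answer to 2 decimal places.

0.81

Total N = 8+1+4+1+1+2 = 17, so the proportions are 0.4706, 0.0588, 0.2353, 0.0588, 0.0588, 0.1176 (working shown to 4 dp, full precision carried).
H' = −Σ pᵢ ln pᵢ = −((-0.3547) + (-0.1667) + (-0.3405) + (-0.1667) + (-0.1667) + (-0.2518)) = 1.4469.
With S = 6 species, ln S = 1.7918, so J = 1.4469/1.7918 = 0.8075, i.e. 0.81 to 2 decimal places.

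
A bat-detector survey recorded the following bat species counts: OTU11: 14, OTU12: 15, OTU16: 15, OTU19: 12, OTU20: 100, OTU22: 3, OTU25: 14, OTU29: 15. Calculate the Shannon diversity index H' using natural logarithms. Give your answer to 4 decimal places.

Total N = 14+15+15+12+100+3+14+15 = 188, so the proportions are 0.074468, 0.079787, 0.079787, 0.06383, 0.531915, 0.015957, 0.074468, 0.079787 (working shown to 6 dp, full precision carried).
Each pᵢ ln pᵢ term: 0.074468×(-2.597385)=-0.193422, 0.079787×(-2.528392)=-0.201733, 0.079787×(-2.528392)=-0.201733, 0.06383×(-2.751535)=-0.175630, 0.531915×(-0.631272)=-0.335783, 0.015957×(-4.137830)=-0.066029, 0.074468×(-2.597385)=-0.193422, 0.079787×(-2.528392)=-0.201733.
Sum = -1.569487, so H' = 1.5695.

1.5695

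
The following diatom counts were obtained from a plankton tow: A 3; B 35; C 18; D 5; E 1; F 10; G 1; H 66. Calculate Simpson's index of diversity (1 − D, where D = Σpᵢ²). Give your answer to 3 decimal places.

Total N = 3+35+18+5+1+10+1+66 = 139, so the proportions are 0.02158, 0.2518, 0.1295, 0.03597, 0.00719, 0.07194, 0.00719, 0.47482 (working shown to 5 dp, full precision carried).
D = 0.02158² + 0.2518² + 0.1295² + 0.03597² + 0.00719² + 0.07194² + 0.00719² + 0.47482² = 0.00047 + 0.06340 + 0.01677 + 0.00129 + 0.00005 + 0.00518 + 0.00005 + 0.22545 = 0.31266.
So 1 − D = 0.68734, i.e. 0.687 to 3 decimal places.

0.687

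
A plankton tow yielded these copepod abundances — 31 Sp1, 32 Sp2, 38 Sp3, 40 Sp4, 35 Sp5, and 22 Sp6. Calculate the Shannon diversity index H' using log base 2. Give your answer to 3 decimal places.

2.561

Total N = 31+32+38+40+35+22 = 198, so the proportions are 0.15657, 0.16162, 0.19192, 0.20202, 0.17677, 0.11111 (working shown to 5 dp, full precision carried).
Each pᵢ log₂ pᵢ term: 0.15657×(-2.67516)=-0.41884, 0.16162×(-2.62936)=-0.42495, 0.19192×(-2.38143)=-0.45704, 0.20202×(-2.30743)=-0.46615, 0.17677×(-2.50007)=-0.44193, 0.11111×(-3.16993)=-0.35221.
Sum = -2.56112, so H' = 2.561.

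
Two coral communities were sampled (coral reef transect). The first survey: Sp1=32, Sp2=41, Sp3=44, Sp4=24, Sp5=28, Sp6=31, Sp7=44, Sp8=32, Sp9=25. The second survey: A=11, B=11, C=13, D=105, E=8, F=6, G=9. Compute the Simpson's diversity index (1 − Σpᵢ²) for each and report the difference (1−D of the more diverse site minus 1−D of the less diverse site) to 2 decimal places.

0.32

The first survey: N=301, proportions 0.1063, 0.1362, 0.1462, 0.0797, 0.093, 0.103, 0.1462, 0.1063, 0.0831, giving 1−D = 0.8836 (working shown to 4 dp, full precision carried).
The second survey: N=163, proportions 0.0675, 0.0675, 0.0798, 0.6442, 0.0491, 0.0368, 0.0552, giving 1−D = 0.5628.
Difference = |0.8836 − 0.5628| = 0.3208, i.e. 0.32 to 2 decimal places.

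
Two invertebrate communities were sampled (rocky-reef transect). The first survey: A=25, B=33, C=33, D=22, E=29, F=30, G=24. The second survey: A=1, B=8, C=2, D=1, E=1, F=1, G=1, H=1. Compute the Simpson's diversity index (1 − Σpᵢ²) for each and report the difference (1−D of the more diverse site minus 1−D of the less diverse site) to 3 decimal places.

0.143

The first survey: N=196, proportions 0.127551, 0.1683673, 0.1683673, 0.1122449, 0.1479592, 0.1530612, 0.122449, giving 1−D = 0.8541233 (working shown to 7 dp, full precision carried).
The second survey: N=16, proportions 0.0625, 0.5, 0.125, 0.0625, 0.0625, 0.0625, 0.0625, 0.0625, giving 1−D = 0.7109375.
Difference = |0.8541233 − 0.7109375| = 0.1431858, i.e. 0.143 to 3 decimal places.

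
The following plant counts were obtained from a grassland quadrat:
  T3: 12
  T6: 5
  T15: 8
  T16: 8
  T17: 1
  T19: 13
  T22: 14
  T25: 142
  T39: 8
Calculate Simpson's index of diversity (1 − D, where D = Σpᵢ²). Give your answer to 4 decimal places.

Total N = 12+5+8+8+1+13+14+142+8 = 211, so the proportions are 0.056872, 0.023697, 0.037915, 0.037915, 0.004739, 0.061611, 0.066351, 0.672986, 0.037915 (working shown to 6 dp, full precision carried).
D = 0.056872² + 0.023697² + 0.037915² + 0.037915² + 0.004739² + 0.061611² + 0.066351² + 0.672986² + 0.037915² = 0.003234 + 0.000562 + 0.001438 + 0.001438 + 0.000022 + 0.003796 + 0.004402 + 0.452910 + 0.001438 = 0.469239.
So 1 − D = 0.530761, i.e. 0.5308 to 4 decimal places.

0.5308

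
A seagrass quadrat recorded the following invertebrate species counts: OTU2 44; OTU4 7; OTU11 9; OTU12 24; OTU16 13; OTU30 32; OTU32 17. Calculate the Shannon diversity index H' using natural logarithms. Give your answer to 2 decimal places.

1.77

Total N = 44+7+9+24+13+32+17 = 146, so the proportions are 0.3014, 0.0479, 0.0616, 0.1644, 0.089, 0.2192, 0.1164 (working shown to 4 dp, full precision carried).
Each pᵢ ln pᵢ term: 0.3014×(-1.1994)=-0.3615, 0.0479×(-3.0377)=-0.1456, 0.0616×(-2.7864)=-0.1718, 0.1644×(-1.8056)=-0.2968, 0.089×(-2.4187)=-0.2154, 0.2192×(-1.5179)=-0.3327, 0.1164×(-2.1504)=-0.2504.
Sum = -1.7741, so H' = 1.77.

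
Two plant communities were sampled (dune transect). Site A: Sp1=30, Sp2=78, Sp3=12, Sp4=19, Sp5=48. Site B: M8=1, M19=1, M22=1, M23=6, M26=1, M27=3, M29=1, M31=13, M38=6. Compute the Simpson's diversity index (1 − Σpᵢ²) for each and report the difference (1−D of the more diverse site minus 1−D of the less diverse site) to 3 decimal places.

0.046

Site A: N=187, proportions 0.16043, 0.41711, 0.06417, 0.1016, 0.25668, giving 1−D = 0.71995 (working shown to 5 dp, full precision carried).
Site B: N=33, proportions 0.0303, 0.0303, 0.0303, 0.18182, 0.0303, 0.09091, 0.0303, 0.39394, 0.18182, giving 1−D = 0.76584.
Difference = |0.71995 − 0.76584| = 0.04589, i.e. 0.046 to 3 decimal places.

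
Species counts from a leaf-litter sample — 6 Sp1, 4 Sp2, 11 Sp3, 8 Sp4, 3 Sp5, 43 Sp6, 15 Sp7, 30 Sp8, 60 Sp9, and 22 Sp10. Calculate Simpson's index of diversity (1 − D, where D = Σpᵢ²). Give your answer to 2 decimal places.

0.82

Total N = 6+4+11+8+3+43+15+30+60+22 = 202, so the proportions are 0.0297, 0.0198, 0.0545, 0.0396, 0.0149, 0.2129, 0.0743, 0.1485, 0.297, 0.1089 (working shown to 4 dp, full precision carried).
D = 0.0297² + 0.0198² + 0.0545² + 0.0396² + 0.0149² + 0.2129² + 0.0743² + 0.1485² + 0.297² + 0.1089² = 0.0009 + 0.0004 + 0.0030 + 0.0016 + 0.0002 + 0.0453 + 0.0055 + 0.0221 + 0.0882 + 0.0119 = 0.1790.
So 1 − D = 0.8210, i.e. 0.82 to 2 decimal places.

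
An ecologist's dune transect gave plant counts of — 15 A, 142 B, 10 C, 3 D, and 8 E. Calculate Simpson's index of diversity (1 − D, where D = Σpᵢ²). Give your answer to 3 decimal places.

0.351

Total N = 15+142+10+3+8 = 178, so the proportions are 0.08427, 0.79775, 0.05618, 0.01685, 0.04494 (working shown to 5 dp, full precision carried).
D = 0.08427² + 0.79775² + 0.05618² + 0.01685² + 0.04494² = 0.00710 + 0.63641 + 0.00316 + 0.00028 + 0.00202 = 0.64897.
So 1 − D = 0.35103, i.e. 0.351 to 3 decimal places.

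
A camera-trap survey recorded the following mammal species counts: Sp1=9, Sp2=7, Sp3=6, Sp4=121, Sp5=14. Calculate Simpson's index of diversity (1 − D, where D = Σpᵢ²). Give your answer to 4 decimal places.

0.3913

Total N = 9+7+6+121+14 = 157, so the proportions are 0.057325, 0.044586, 0.038217, 0.770701, 0.089172 (working shown to 6 dp, full precision carried).
D = 0.057325² + 0.044586² + 0.038217² + 0.770701² + 0.089172² = 0.003286 + 0.001988 + 0.001461 + 0.593979 + 0.007952 = 0.608666.
So 1 − D = 0.391334, i.e. 0.3913 to 4 decimal places.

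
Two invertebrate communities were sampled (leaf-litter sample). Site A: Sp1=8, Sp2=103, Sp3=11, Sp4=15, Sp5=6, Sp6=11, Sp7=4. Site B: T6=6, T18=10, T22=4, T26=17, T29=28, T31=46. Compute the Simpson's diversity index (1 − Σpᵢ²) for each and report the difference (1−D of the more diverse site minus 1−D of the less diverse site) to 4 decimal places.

0.1772

Site A: N=158, proportions 0.050633, 0.651899, 0.06962, 0.094937, 0.037975, 0.06962, 0.025316, giving 1−D = 0.551674 (working shown to 6 dp, full precision carried).
Site B: N=111, proportions 0.054054, 0.09009, 0.036036, 0.153153, 0.252252, 0.414414, giving 1−D = 0.728837.
Difference = |0.551674 − 0.728837| = 0.177163, i.e. 0.1772 to 4 decimal places.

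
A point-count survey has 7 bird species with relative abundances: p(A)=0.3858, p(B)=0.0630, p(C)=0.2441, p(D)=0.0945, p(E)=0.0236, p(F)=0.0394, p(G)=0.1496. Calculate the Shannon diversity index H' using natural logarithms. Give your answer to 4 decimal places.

1.6088

Each pᵢ ln pᵢ term (working shown to 6 dp, full precision carried): 0.3858×(-0.952436)=-0.367450, 0.063×(-2.764621)=-0.174171, 0.2441×(-1.410177)=-0.344224, 0.0945×(-2.359155)=-0.222940, 0.0236×(-3.746509)=-0.088418, 0.0394×(-3.233989)=-0.127419, 0.1496×(-1.899790)=-0.284209.
Sum = -1.608831, so H' = 1.6088.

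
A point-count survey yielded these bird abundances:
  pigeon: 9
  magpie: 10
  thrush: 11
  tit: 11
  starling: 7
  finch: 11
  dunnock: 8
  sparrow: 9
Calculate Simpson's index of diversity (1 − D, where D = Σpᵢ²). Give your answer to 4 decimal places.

0.8722

Total N = 9+10+11+11+7+11+8+9 = 76, so the proportions are 0.118421, 0.131579, 0.144737, 0.144737, 0.092105, 0.144737, 0.105263, 0.118421 (working shown to 6 dp, full precision carried).
D = 0.118421² + 0.131579² + 0.144737² + 0.144737² + 0.092105² + 0.144737² + 0.105263² + 0.118421² = 0.014024 + 0.017313 + 0.020949 + 0.020949 + 0.008483 + 0.020949 + 0.011080 + 0.014024 = 0.127770.
So 1 − D = 0.872230, i.e. 0.8722 to 4 decimal places.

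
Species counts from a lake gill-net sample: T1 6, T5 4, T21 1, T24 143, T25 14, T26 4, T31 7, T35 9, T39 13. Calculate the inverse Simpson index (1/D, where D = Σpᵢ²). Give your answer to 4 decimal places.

Total N = 6+4+1+143+14+4+7+9+13 = 201, so the proportions are 0.0298507, 0.0199005, 0.0049751, 0.7114428, 0.0696517, 0.0199005, 0.0348259, 0.0447761, 0.0646766 (working shown to 7 dp, full precision carried).
D = 0.0298507² + 0.0199005² + 0.0049751² + 0.7114428² + 0.0696517² + 0.0199005² + 0.0348259² + 0.0447761² + 0.0646766² = 0.0008911 + 0.0003960 + 0.0000248 + 0.5061508 + 0.0048514 + 0.0003960 + 0.0012128 + 0.0020049 + 0.0041831 = 0.5201109.
So 1/D = 1.922667, i.e. 1.9227 to 4 decimal places.

1.9227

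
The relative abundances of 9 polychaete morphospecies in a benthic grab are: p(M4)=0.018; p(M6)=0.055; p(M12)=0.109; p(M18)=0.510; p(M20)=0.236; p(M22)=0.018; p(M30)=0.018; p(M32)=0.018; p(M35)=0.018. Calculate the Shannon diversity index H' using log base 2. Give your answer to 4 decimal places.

2.0874

Each pᵢ log₂ pᵢ term (working shown to 6 dp, full precision carried): 0.018×(-5.795859)=-0.104325, 0.055×(-4.184425)=-0.230143, 0.109×(-3.197600)=-0.348538, 0.51×(-0.971431)=-0.495430, 0.236×(-2.083141)=-0.491621, 0.018×(-5.795859)=-0.104325, 0.018×(-5.795859)=-0.104325, 0.018×(-5.795859)=-0.104325, 0.018×(-5.795859)=-0.104325.
Sum = -2.087360, so H' = 2.0874.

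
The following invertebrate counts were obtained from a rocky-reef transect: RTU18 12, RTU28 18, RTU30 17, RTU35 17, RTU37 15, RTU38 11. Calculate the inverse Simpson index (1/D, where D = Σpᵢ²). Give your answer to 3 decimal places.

5.819

Total N = 12+18+17+17+15+11 = 90, so the proportions are 0.1333333, 0.2, 0.1888889, 0.1888889, 0.1666667, 0.1222222 (working shown to 7 dp, full precision carried).
D = 0.1333333² + 0.2² + 0.1888889² + 0.1888889² + 0.1666667² + 0.1222222² = 0.0177778 + 0.0400000 + 0.0356790 + 0.0356790 + 0.0277778 + 0.0149383 = 0.1718519.
So 1/D = 5.81897, i.e. 5.819 to 3 decimal places.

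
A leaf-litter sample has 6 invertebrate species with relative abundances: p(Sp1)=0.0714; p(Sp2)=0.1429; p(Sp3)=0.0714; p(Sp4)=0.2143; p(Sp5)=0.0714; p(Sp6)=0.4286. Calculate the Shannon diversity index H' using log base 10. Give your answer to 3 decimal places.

Each pᵢ log₁₀ pᵢ term (working shown to 5 dp, full precision carried): 0.0714×(-1.14630)=-0.08185, 0.1429×(-0.84497)=-0.12075, 0.0714×(-1.14630)=-0.08185, 0.2143×(-0.66898)=-0.14336, 0.0714×(-1.14630)=-0.08185, 0.4286×(-0.36795)=-0.15770.
Sum = -0.66735, so H' = 0.667.

0.667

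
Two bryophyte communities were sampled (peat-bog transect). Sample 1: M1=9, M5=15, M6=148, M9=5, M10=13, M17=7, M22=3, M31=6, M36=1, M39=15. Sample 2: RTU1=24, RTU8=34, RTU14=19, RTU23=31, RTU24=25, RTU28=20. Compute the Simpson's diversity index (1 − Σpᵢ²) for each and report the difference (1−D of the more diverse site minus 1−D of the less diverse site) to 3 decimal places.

0.287

Sample 1: N=222, proportions 0.04054, 0.06757, 0.66667, 0.02252, 0.05856, 0.03153, 0.01351, 0.02703, 0.0045, 0.06757, giving 1−D = 0.53892 (working shown to 5 dp, full precision carried).
Sample 2: N=153, proportions 0.15686, 0.22222, 0.12418, 0.20261, 0.1634, 0.13072, giving 1−D = 0.82575.
Difference = |0.53892 − 0.82575| = 0.28683, i.e. 0.287 to 3 decimal places.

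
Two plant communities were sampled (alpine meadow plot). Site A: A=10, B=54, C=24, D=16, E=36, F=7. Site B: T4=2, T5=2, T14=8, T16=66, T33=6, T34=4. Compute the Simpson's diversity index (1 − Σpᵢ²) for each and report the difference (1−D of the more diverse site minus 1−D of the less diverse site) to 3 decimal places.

0.338

Site A: N=147, proportions 0.0680272, 0.3673469, 0.1632653, 0.1088435, 0.244898, 0.047619, giving 1−D = 0.7596835 (working shown to 7 dp, full precision carried).
Site B: N=88, proportions 0.0227273, 0.0227273, 0.0909091, 0.75, 0.0681818, 0.0454545, giving 1−D = 0.4214876.
Difference = |0.7596835 − 0.4214876| = 0.3381959, i.e. 0.338 to 3 decimal places.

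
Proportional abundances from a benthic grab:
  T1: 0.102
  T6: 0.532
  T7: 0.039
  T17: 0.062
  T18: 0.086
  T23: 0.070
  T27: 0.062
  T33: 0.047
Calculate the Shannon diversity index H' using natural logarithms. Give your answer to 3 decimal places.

Each pᵢ ln pᵢ term (working shown to 5 dp, full precision carried): 0.102×(-2.28278)=-0.23284, 0.532×(-0.63111)=-0.33575, 0.039×(-3.24419)=-0.12652, 0.062×(-2.78062)=-0.17240, 0.086×(-2.45341)=-0.21099, 0.07×(-2.65926)=-0.18615, 0.062×(-2.78062)=-0.17240, 0.047×(-3.05761)=-0.14371.
Sum = -1.58076, so H' = 1.581.

1.581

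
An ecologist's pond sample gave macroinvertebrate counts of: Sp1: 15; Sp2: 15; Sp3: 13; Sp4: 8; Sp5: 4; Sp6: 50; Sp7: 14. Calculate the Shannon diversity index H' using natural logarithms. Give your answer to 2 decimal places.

1.68

Total N = 15+15+13+8+4+50+14 = 119, so the proportions are 0.1261, 0.1261, 0.1092, 0.0672, 0.0336, 0.4202, 0.1176 (working shown to 4 dp, full precision carried).
Each pᵢ ln pᵢ term: 0.1261×(-2.0711)=-0.2611, 0.1261×(-2.0711)=-0.2611, 0.1092×(-2.2142)=-0.2419, 0.0672×(-2.6997)=-0.1815, 0.0336×(-3.3928)=-0.1140, 0.4202×(-0.8671)=-0.3643, 0.1176×(-2.1401)=-0.2518.
Sum = -1.6756, so H' = 1.68.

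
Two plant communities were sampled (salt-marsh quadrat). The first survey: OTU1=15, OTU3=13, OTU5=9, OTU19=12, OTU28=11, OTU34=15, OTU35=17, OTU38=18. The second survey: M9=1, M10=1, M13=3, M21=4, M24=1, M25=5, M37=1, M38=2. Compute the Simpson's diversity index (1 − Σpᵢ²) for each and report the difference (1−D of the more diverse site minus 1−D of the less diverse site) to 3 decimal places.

The first survey: N=110, proportions 0.13636, 0.11818, 0.08182, 0.10909, 0.1, 0.13636, 0.15455, 0.16364, giving 1−D = 0.86959 (working shown to 5 dp, full precision carried).
The second survey: N=18, proportions 0.05556, 0.05556, 0.16667, 0.22222, 0.05556, 0.27778, 0.05556, 0.11111, giving 1−D = 0.82099.
Difference = |0.86959 − 0.82099| = 0.04860, i.e. 0.049 to 3 decimal places.

0.049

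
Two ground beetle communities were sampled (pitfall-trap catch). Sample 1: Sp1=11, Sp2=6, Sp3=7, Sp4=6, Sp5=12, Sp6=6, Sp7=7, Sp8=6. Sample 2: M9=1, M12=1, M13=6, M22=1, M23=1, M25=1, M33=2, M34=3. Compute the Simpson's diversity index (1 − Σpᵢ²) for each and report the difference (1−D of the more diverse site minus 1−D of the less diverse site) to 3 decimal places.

0.075

Sample 1: N=61, proportions 0.180328, 0.098361, 0.114754, 0.098361, 0.196721, 0.098361, 0.114754, 0.098361, giving 1−D = 0.863746 (working shown to 6 dp, full precision carried).
Sample 2: N=16, proportions 0.0625, 0.0625, 0.375, 0.0625, 0.0625, 0.0625, 0.125, 0.1875, giving 1−D = 0.789062.
Difference = |0.863746 − 0.789062| = 0.074684, i.e. 0.075 to 3 decimal places.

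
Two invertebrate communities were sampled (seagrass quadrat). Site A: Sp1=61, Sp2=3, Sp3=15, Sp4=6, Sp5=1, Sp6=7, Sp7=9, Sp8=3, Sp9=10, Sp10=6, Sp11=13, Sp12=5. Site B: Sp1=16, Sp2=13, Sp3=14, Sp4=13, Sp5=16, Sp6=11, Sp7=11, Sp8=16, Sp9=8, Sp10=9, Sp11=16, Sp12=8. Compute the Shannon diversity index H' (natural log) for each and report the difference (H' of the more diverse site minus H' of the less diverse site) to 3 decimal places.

0.523

Site A: N=139, proportions 0.43885, 0.02158, 0.10791, 0.04317, 0.00719, 0.05036, 0.06475, 0.02158, 0.07194, 0.04317, 0.09353, 0.03597, giving H' = 1.93238 (working shown to 5 dp, full precision carried).
Site B: N=151, proportions 0.10596, 0.08609, 0.09272, 0.08609, 0.10596, 0.07285, 0.07285, 0.10596, 0.05298, 0.0596, 0.10596, 0.05298, giving H' = 2.45515.
Difference = |1.93238 − 2.45515| = 0.52277, i.e. 0.523 to 3 decimal places.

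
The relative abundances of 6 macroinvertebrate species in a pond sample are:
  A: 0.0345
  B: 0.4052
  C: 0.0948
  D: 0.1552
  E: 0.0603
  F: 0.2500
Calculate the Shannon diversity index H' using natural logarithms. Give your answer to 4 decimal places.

Each pᵢ ln pᵢ term (working shown to 6 dp, full precision carried): 0.0345×(-3.366796)=-0.116154, 0.4052×(-0.903375)=-0.366047, 0.0948×(-2.355986)=-0.223347, 0.1552×(-1.863041)=-0.289144, 0.0603×(-2.808423)=-0.169348, 0.25×(-1.386294)=-0.346574.
Sum = -1.510615, so H' = 1.5106.

1.5106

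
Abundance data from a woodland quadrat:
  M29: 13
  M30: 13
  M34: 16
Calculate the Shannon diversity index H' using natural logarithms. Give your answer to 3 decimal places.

Total N = 13+13+16 = 42, so the proportions are 0.30952, 0.30952, 0.38095 (working shown to 5 dp, full precision carried).
Each pᵢ ln pᵢ term: 0.30952×(-1.17272)=-0.36298, 0.30952×(-1.17272)=-0.36298, 0.38095×(-0.96508)=-0.36765.
Sum = -1.09362, so H' = 1.094.

1.094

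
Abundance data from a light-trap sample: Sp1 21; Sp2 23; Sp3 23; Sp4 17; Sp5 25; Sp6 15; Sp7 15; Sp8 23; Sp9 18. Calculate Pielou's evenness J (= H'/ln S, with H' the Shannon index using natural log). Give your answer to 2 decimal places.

Total N = 21+23+23+17+25+15+15+23+18 = 180, so the proportions are 0.1167, 0.1278, 0.1278, 0.0944, 0.1389, 0.0833, 0.0833, 0.1278, 0.1 (working shown to 4 dp, full precision carried).
H' = −Σ pᵢ ln pᵢ = −((-0.2507) + (-0.2629) + (-0.2629) + (-0.2229) + (-0.2742) + (-0.2071) + (-0.2071) + (-0.2629) + (-0.2303)) = 2.1808.
With S = 9 species, ln S = 2.1972, so J = 2.1808/2.1972 = 0.9925, i.e. 0.99 to 2 decimal places.

0.99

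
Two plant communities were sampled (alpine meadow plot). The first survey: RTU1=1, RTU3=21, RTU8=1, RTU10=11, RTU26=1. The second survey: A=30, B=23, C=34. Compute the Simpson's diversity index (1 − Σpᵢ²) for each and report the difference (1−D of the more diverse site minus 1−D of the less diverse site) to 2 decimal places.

0.12

The first survey: N=35, proportions 0.0286, 0.6, 0.0286, 0.3143, 0.0286, giving 1−D = 0.5388 (working shown to 4 dp, full precision carried).
The second survey: N=87, proportions 0.3448, 0.2644, 0.3908, giving 1−D = 0.6585.
Difference = |0.5388 − 0.6585| = 0.1197, i.e. 0.12 to 2 decimal places.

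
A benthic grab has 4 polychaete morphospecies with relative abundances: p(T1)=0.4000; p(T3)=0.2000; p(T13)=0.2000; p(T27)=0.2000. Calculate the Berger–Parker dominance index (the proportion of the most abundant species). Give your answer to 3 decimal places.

The largest proportion is 0.4, i.e. d = 0.400 to 3 decimal places.

0.400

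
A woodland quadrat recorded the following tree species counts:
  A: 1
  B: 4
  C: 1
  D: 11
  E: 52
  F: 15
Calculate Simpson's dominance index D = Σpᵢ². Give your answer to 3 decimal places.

Total N = 1+4+1+11+52+15 = 84, so the proportions are 0.0119, 0.04762, 0.0119, 0.13095, 0.61905, 0.17857 (working shown to 5 dp, full precision carried).
D = 0.0119² + 0.04762² + 0.0119² + 0.13095² + 0.61905² + 0.17857² = 0.00014 + 0.00227 + 0.00014 + 0.01715 + 0.38322 + 0.03189 = 0.43481.
To 3 decimal places, D = 0.435.

0.435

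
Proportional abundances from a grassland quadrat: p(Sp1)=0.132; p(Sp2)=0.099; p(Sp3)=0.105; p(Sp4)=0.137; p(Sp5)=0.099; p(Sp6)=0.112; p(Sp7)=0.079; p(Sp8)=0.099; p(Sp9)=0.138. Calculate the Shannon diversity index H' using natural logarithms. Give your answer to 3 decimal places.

2.182

Each pᵢ ln pᵢ term (working shown to 5 dp, full precision carried): 0.132×(-2.02495)=-0.26729, 0.099×(-2.31264)=-0.22895, 0.105×(-2.25379)=-0.23665, 0.137×(-1.98777)=-0.27233, 0.099×(-2.31264)=-0.22895, 0.112×(-2.18926)=-0.24520, 0.079×(-2.53831)=-0.20053, 0.099×(-2.31264)=-0.22895, 0.138×(-1.98050)=-0.27331.
Sum = -2.18215, so H' = 2.182.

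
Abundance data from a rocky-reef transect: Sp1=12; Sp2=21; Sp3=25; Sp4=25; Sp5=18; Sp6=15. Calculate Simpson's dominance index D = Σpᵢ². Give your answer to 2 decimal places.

0.18

Total N = 12+21+25+25+18+15 = 116, so the proportions are 0.1034, 0.181, 0.2155, 0.2155, 0.1552, 0.1293 (working shown to 4 dp, full precision carried).
D = 0.1034² + 0.181² + 0.2155² + 0.2155² + 0.1552² + 0.1293² = 0.0107 + 0.0328 + 0.0464 + 0.0464 + 0.0241 + 0.0167 = 0.1772.
To 2 decimal places, D = 0.18.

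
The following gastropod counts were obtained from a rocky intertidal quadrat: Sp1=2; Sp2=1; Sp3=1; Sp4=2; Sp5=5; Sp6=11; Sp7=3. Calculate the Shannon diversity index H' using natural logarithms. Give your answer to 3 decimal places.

Total N = 2+1+1+2+5+11+3 = 25, so the proportions are 0.08, 0.04, 0.04, 0.08, 0.2, 0.44, 0.12 (working shown to 5 dp, full precision carried).
Each pᵢ ln pᵢ term: 0.08×(-2.52573)=-0.20206, 0.04×(-3.21888)=-0.12876, 0.04×(-3.21888)=-0.12876, 0.08×(-2.52573)=-0.20206, 0.2×(-1.60944)=-0.32189, 0.44×(-0.82098)=-0.36123, 0.12×(-2.12026)=-0.25443.
Sum = -1.59918, so H' = 1.599.

1.599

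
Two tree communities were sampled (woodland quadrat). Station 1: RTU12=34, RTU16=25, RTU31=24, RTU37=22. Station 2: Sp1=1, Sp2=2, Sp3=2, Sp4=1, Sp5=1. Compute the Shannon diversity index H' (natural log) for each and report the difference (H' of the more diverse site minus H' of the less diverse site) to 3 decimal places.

0.178

Station 1: N=105, proportions 0.32381, 0.238095, 0.228571, 0.209524, giving H' = 1.371633 (working shown to 6 dp, full precision carried).
Station 2: N=7, proportions 0.142857, 0.285714, 0.285714, 0.142857, 0.142857, giving H' = 1.549826.
Difference = |1.371633 − 1.549826| = 0.178193, i.e. 0.178 to 3 decimal places.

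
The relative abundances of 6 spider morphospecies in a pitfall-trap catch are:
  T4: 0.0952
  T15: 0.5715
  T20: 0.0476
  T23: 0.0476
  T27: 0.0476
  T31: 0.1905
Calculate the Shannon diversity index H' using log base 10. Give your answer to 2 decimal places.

0.56

Each pᵢ log₁₀ pᵢ term (working shown to 4 dp, full precision carried): 0.0952×(-1.0214)=-0.0972, 0.5715×(-0.2430)=-0.1389, 0.0476×(-1.3224)=-0.0629, 0.0476×(-1.3224)=-0.0629, 0.0476×(-1.3224)=-0.0629, 0.1905×(-0.7201)=-0.1372.
Sum = -0.5621, so H' = 0.56.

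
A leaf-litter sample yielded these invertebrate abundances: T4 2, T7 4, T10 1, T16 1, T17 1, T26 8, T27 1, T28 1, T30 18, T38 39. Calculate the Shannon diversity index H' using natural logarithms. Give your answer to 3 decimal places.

1.456

Total N = 2+4+1+1+1+8+1+1+18+39 = 76, so the proportions are 0.02632, 0.05263, 0.01316, 0.01316, 0.01316, 0.10526, 0.01316, 0.01316, 0.23684, 0.51316 (working shown to 5 dp, full precision carried).
Each pᵢ ln pᵢ term: 0.02632×(-3.63759)=-0.09573, 0.05263×(-2.94444)=-0.15497, 0.01316×(-4.33073)=-0.05698, 0.01316×(-4.33073)=-0.05698, 0.01316×(-4.33073)=-0.05698, 0.10526×(-2.25129)=-0.23698, 0.01316×(-4.33073)=-0.05698, 0.01316×(-4.33073)=-0.05698, 0.23684×(-1.44036)=-0.34114, 0.51316×(-0.66717)=-0.34236.
Sum = -1.45609, so H' = 1.456.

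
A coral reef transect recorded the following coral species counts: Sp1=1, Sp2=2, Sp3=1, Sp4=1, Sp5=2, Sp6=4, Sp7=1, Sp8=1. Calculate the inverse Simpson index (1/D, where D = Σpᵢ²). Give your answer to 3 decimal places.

Total N = 1+2+1+1+2+4+1+1 = 13, so the proportions are 0.0769231, 0.1538462, 0.0769231, 0.0769231, 0.1538462, 0.3076923, 0.0769231, 0.0769231 (working shown to 7 dp, full precision carried).
D = 0.0769231² + 0.1538462² + 0.0769231² + 0.0769231² + 0.1538462² + 0.3076923² + 0.0769231² + 0.0769231² = 0.0059172 + 0.0236686 + 0.0059172 + 0.0059172 + 0.0236686 + 0.0946746 + 0.0059172 + 0.0059172 = 0.1715976.
So 1/D = 5.82759, i.e. 5.828 to 3 decimal places.

5.828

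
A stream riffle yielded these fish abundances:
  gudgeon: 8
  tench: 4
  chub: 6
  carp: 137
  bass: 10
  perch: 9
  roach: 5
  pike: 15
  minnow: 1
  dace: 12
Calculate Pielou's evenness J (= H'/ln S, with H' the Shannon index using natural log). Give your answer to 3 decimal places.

Total N = 8+4+6+137+10+9+5+15+1+12 = 207, so the proportions are 0.03865, 0.01932, 0.02899, 0.66184, 0.04831, 0.04348, 0.02415, 0.07246, 0.00483, 0.05797 (working shown to 5 dp, full precision carried).
H' = −Σ pᵢ ln pᵢ = −((-0.12573) + (-0.07626) + (-0.10264) + (-0.27316) + (-0.14638) + (-0.13633) + (-0.08993) + (-0.19019) + (-0.02576) + (-0.16509)) = 1.33148.
With S = 10 species, ln S = 2.30259, so J = 1.33148/2.30259 = 0.57825, i.e. 0.578 to 3 decimal places.

0.578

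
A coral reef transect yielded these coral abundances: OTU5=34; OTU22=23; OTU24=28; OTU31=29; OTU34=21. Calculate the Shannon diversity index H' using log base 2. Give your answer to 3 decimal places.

Total N = 34+23+28+29+21 = 135, so the proportions are 0.25185, 0.17037, 0.20741, 0.21481, 0.15556 (working shown to 5 dp, full precision carried).
Each pᵢ log₂ pᵢ term: 0.25185×(-1.98935)=-0.50102, 0.17037×(-2.55325)=-0.43500, 0.20741×(-2.26946)=-0.47070, 0.21481×(-2.21883)=-0.47664, 0.15556×(-2.68450)=-0.41759.
Sum = -2.30095, so H' = 2.301.

2.301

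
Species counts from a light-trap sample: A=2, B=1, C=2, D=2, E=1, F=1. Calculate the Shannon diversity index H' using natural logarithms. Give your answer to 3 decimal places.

1.735

Total N = 2+1+2+2+1+1 = 9, so the proportions are 0.22222, 0.11111, 0.22222, 0.22222, 0.11111, 0.11111 (working shown to 5 dp, full precision carried).
Each pᵢ ln pᵢ term: 0.22222×(-1.50408)=-0.33424, 0.11111×(-2.19722)=-0.24414, 0.22222×(-1.50408)=-0.33424, 0.22222×(-1.50408)=-0.33424, 0.11111×(-2.19722)=-0.24414, 0.11111×(-2.19722)=-0.24414.
Sum = -1.73513, so H' = 1.735.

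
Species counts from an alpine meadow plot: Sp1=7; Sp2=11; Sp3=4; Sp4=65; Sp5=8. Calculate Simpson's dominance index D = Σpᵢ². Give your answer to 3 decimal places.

Total N = 7+11+4+65+8 = 95, so the proportions are 0.07368, 0.11579, 0.04211, 0.68421, 0.08421 (working shown to 5 dp, full precision carried).
D = 0.07368² + 0.11579² + 0.04211² + 0.68421² + 0.08421² = 0.00543 + 0.01341 + 0.00177 + 0.46814 + 0.00709 = 0.49584.
To 3 decimal places, D = 0.496.

0.496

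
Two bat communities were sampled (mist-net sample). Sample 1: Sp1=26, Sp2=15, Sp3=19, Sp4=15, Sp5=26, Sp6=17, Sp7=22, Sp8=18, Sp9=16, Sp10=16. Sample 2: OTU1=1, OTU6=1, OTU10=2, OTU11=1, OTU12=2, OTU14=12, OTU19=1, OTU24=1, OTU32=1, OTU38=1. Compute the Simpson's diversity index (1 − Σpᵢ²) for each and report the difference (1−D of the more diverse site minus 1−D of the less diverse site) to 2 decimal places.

Sample 1: N=190, proportions 0.1368, 0.0789, 0.1, 0.0789, 0.1368, 0.0895, 0.1158, 0.0947, 0.0842, 0.0842, giving 1−D = 0.8955 (working shown to 4 dp, full precision carried).
Sample 2: N=23, proportions 0.0435, 0.0435, 0.087, 0.0435, 0.087, 0.5217, 0.0435, 0.0435, 0.0435, 0.0435, giving 1−D = 0.6994.
Difference = |0.8955 − 0.6994| = 0.1961, i.e. 0.20 to 2 decimal places.

0.20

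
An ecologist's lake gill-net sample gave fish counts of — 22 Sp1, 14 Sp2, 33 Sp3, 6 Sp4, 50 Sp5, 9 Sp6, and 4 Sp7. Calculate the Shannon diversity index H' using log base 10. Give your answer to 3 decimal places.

Total N = 22+14+33+6+50+9+4 = 138, so the proportions are 0.15942, 0.10145, 0.23913, 0.04348, 0.36232, 0.06522, 0.02899 (working shown to 5 dp, full precision carried).
Each pᵢ log₁₀ pᵢ term: 0.15942×(-0.79746)=-0.12713, 0.10145×(-0.99375)=-0.10082, 0.23913×(-0.62137)=-0.14859, 0.04348×(-1.36173)=-0.05921, 0.36232×(-0.44091)=-0.15975, 0.06522×(-1.18564)=-0.07732, 0.02899×(-1.53782)=-0.04457.
Sum = -0.71739, so H' = 0.717.

0.717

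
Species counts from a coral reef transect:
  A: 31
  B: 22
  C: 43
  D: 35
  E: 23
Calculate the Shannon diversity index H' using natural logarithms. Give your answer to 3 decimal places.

1.578

Total N = 31+22+43+35+23 = 154, so the proportions are 0.2013, 0.14286, 0.27922, 0.22727, 0.14935 (working shown to 5 dp, full precision carried).
Each pᵢ ln pᵢ term: 0.2013×(-1.60297)=-0.32267, 0.14286×(-1.94591)=-0.27799, 0.27922×(-1.27575)=-0.35622, 0.22727×(-1.48160)=-0.33673, 0.14935×(-1.90146)=-0.28398.
Sum = -1.57759, so H' = 1.578.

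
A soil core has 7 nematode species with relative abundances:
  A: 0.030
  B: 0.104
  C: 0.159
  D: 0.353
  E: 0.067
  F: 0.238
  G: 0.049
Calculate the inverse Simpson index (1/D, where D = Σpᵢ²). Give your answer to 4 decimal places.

D = 0.03² + 0.104² + 0.159² + 0.353² + 0.067² + 0.238² + 0.049² = 0.00090000 + 0.01081600 + 0.02528100 + 0.12460900 + 0.00448900 + 0.05664400 + 0.00240100 = 0.22514000 (working shown to 8 dp, full precision carried).
So 1/D = 4.441681, i.e. 4.4417 to 4 decimal places.

4.4417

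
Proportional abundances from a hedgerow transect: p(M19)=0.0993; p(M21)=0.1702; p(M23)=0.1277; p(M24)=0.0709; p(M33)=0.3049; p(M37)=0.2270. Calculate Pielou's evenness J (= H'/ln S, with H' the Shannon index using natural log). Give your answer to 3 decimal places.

H' = −Σ pᵢ ln pᵢ = −((-0.22934) + (-0.30139) + (-0.26282) + (-0.18764) + (-0.36215) + (-0.33660)) = 1.67993 (working shown to 5 dp, full precision carried).
With S = 6 species, ln S = 1.79176, so J = 1.67993/1.79176 = 0.93759, i.e. 0.938 to 3 decimal places.

0.938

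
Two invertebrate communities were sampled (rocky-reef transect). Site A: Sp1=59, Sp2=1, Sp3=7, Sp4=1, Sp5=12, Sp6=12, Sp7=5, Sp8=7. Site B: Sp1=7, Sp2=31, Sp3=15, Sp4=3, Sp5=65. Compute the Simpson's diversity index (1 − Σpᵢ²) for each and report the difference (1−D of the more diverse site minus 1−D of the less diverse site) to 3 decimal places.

0.014

Site A: N=104, proportions 0.56731, 0.00962, 0.06731, 0.00962, 0.11538, 0.11538, 0.04808, 0.06731, giving 1−D = 0.63998 (working shown to 5 dp, full precision carried).
Site B: N=121, proportions 0.05785, 0.2562, 0.12397, 0.02479, 0.53719, giving 1−D = 0.62646.
Difference = |0.63998 − 0.62646| = 0.01352, i.e. 0.014 to 3 decimal places.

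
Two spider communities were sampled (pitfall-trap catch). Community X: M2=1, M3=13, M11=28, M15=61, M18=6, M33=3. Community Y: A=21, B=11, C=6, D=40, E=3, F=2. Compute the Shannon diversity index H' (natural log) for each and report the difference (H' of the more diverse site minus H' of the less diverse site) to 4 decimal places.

0.1437

Community X: N=112, proportions 0.008929, 0.116071, 0.25, 0.544643, 0.053571, 0.026786, giving H' = 1.223358 (working shown to 6 dp, full precision carried).
Community Y: N=83, proportions 0.253012, 0.13253, 0.072289, 0.481928, 0.036145, 0.024096, giving H' = 1.367037.
Difference = |1.223358 − 1.367037| = 0.143679, i.e. 0.1437 to 4 decimal places.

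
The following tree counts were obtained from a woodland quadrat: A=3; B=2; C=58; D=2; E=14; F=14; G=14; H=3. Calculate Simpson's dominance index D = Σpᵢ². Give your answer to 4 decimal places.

Total N = 3+2+58+2+14+14+14+3 = 110, so the proportions are 0.027273, 0.018182, 0.527273, 0.018182, 0.127273, 0.127273, 0.127273, 0.027273 (working shown to 6 dp, full precision carried).
D = 0.027273² + 0.018182² + 0.527273² + 0.018182² + 0.127273² + 0.127273² + 0.127273² + 0.027273² = 0.000744 + 0.000331 + 0.278017 + 0.000331 + 0.016198 + 0.016198 + 0.016198 + 0.000744 = 0.328760.
To 4 decimal places, D = 0.3288.

0.3288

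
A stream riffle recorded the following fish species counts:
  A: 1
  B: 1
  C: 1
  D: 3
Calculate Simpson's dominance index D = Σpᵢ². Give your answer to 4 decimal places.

Total N = 1+1+1+3 = 6, so the proportions are 0.166667, 0.166667, 0.166667, 0.5 (working shown to 6 dp, full precision carried).
D = 0.166667² + 0.166667² + 0.166667² + 0.5² = 0.027778 + 0.027778 + 0.027778 + 0.250000 = 0.333333.
To 4 decimal places, D = 0.3333.

0.3333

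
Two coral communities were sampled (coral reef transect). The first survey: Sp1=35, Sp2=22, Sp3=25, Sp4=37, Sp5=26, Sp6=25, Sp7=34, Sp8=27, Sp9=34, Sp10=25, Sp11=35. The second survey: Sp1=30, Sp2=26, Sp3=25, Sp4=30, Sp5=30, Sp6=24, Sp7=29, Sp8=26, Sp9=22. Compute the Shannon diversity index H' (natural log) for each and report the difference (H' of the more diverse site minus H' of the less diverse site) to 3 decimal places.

0.191

The first survey: N=325, proportions 0.10769, 0.06769, 0.07692, 0.11385, 0.08, 0.07692, 0.10462, 0.08308, 0.10462, 0.07692, 0.10769, giving H' = 2.38263 (working shown to 5 dp, full precision carried).
The second survey: N=242, proportions 0.12397, 0.10744, 0.10331, 0.12397, 0.12397, 0.09917, 0.11983, 0.10744, 0.09091, giving H' = 2.19171.
Difference = |2.38263 − 2.19171| = 0.19092, i.e. 0.191 to 3 decimal places.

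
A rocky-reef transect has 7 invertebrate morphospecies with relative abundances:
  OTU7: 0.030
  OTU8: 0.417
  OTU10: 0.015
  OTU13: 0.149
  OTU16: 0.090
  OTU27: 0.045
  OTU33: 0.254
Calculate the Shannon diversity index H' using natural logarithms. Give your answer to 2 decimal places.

1.52

Each pᵢ ln pᵢ term (working shown to 4 dp, full precision carried): 0.03×(-3.5066)=-0.1052, 0.417×(-0.8747)=-0.3647, 0.015×(-4.1997)=-0.0630, 0.149×(-1.9038)=-0.2837, 0.09×(-2.4079)=-0.2167, 0.045×(-3.1011)=-0.1395, 0.254×(-1.3704)=-0.3481.
Sum = -1.5209, so H' = 1.52.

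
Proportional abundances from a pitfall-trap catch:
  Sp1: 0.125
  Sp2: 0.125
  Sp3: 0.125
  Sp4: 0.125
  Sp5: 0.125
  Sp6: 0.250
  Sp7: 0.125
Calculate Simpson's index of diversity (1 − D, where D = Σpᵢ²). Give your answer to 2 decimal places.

0.84

D = 0.125² + 0.125² + 0.125² + 0.125² + 0.125² + 0.25² + 0.125² = 0.0156 + 0.0156 + 0.0156 + 0.0156 + 0.0156 + 0.0625 + 0.0156 = 0.1562 (working shown to 4 dp, full precision carried).
So 1 − D = 0.8438, i.e. 0.84 to 2 decimal places.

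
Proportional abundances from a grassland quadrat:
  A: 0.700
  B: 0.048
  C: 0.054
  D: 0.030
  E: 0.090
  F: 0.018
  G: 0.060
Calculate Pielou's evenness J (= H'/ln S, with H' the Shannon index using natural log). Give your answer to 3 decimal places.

H' = −Σ pᵢ ln pᵢ = −((-0.24967) + (-0.14575) + (-0.15761) + (-0.10520) + (-0.21672) + (-0.07231) + (-0.16880)) = 1.11607 (working shown to 5 dp, full precision carried).
With S = 7 species, ln S = 1.94591, so J = 1.11607/1.94591 = 0.57355, i.e. 0.574 to 3 decimal places.

0.574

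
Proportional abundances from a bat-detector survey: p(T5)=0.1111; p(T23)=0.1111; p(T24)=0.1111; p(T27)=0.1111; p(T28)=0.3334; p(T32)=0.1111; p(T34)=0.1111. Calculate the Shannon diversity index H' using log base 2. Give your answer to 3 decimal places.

Each pᵢ log₂ pᵢ term (working shown to 7 dp, full precision carried): 0.1111×(-3.1700693)=-0.3521947, 0.1111×(-3.1700693)=-0.3521947, 0.1111×(-3.1700693)=-0.3521947, 0.1111×(-3.1700693)=-0.3521947, 0.3334×(-1.5846740)=-0.5283303, 0.1111×(-3.1700693)=-0.3521947, 0.1111×(-3.1700693)=-0.3521947.
Sum = -2.6414985, so H' = 2.641.

2.641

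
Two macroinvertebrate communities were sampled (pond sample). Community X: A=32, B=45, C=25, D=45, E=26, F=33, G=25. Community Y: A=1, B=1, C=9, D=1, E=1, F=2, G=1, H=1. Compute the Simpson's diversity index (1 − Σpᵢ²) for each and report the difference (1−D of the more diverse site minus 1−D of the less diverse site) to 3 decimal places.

0.163

Community X: N=231, proportions 0.13853, 0.19481, 0.10823, 0.19481, 0.11255, 0.14286, 0.10823, giving 1−D = 0.84841 (working shown to 5 dp, full precision carried).
Community Y: N=17, proportions 0.05882, 0.05882, 0.52941, 0.05882, 0.05882, 0.11765, 0.05882, 0.05882, giving 1−D = 0.68512.
Difference = |0.84841 − 0.68512| = 0.16329, i.e. 0.163 to 3 decimal places.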